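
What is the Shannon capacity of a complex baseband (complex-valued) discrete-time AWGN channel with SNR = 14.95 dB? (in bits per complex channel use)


SNR_linear = 10^(14.95/10) = 31.2608; C = log2(1 + SNR_linear) = log2(1 + 31.2608) = 5.0117

5.0117 bits/channel use


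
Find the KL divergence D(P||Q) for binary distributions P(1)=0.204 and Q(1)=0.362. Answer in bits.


KL = p*log2(p/q) + (1-p)*log2((1-p)/(1-q)) = 0.204*log2(0.204/0.362) + 0.796*log2(0.796/0.638) = 0.0853

0.0853 bits


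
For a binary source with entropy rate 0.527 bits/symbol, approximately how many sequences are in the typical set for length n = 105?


log2|A_typical| = nH = 105 * 0.527 = 55.335, so |A_typical| ~ 2^55.335 = 4.545e+16

4.545e+16


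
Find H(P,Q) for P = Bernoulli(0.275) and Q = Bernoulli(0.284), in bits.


H(P,Q) = -p*log2(q) - (1-p)*log2(1-q). -0.275*log2(0.284) = 0.499410; -0.725*log2(0.716) = 0.349427. H(P,Q) = 0.499410 + 0.349427 = 0.8488

0.8488 bits


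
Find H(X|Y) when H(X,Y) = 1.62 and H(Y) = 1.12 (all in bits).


H(X|Y) = H(X,Y) - H(Y) = 1.62 - 1.12 = 0.5

0.5 bits


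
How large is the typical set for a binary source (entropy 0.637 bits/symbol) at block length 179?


log2|A_typical| = nH = 179 * 0.637 = 114.023, so |A_typical| ~ 2^114.023 = 2.110e+34

2.110e+34


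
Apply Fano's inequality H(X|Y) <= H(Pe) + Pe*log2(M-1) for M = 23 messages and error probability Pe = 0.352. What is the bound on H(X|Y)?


H(Pe) = -Pe*log2(Pe) - (1-Pe)*log2(1-Pe) = -0.352*log2(0.352) - 0.648*log2(0.648) = 0.530236 + 0.405605 = 0.9358. Pe*log2(M-1) = 0.352*log2(22) = 1.569720. Bound = H(Pe) + Pe*log2(M-1) = 0.530236 + 0.405605 + 1.569720 = 2.5056

2.5056 bits


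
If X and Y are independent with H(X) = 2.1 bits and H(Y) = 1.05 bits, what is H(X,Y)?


For independent variables, H(X,Y) = H(X) + H(Y) = 2.1 + 1.05 = 3.15

3.15 bits


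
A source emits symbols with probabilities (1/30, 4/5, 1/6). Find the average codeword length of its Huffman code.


Huffman construction (repeatedly merge the two least-probable nodes; each merge adds 1 bit to every symbol beneath it): 1/30 + 1/6 = 1/5; 1/5 + 4/5 = 1. Resulting codeword lengths (in the order the probabilities were given): (2, 1, 2). L_avg = sum(p_i * l_i) = 1/30*2 + 4/5*1 + 1/6*2 = 6/5 = 1.2

1.2 bits


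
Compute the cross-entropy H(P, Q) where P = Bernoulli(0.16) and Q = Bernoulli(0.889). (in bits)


H(P,Q) = -p*log2(q) - (1-p)*log2(1-q). -0.16*log2(0.889) = 0.027159; -0.84*log2(0.111) = 2.663949. H(P,Q) = 0.027159 + 2.663949 = 2.6911

2.6911 bits


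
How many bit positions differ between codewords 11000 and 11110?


Count differing positions: . . ^ ^ . = 2 differences

2


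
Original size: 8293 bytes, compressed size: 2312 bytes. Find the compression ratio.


Ratio = original / compressed = 8293 / 2312 = 3.5869

3.5869


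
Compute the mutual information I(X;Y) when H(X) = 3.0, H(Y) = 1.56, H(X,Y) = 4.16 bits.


I(X;Y) = H(X) + H(Y) - H(X,Y) = 3.0 + 1.56 - 4.16 = 0.4

0.4 bits


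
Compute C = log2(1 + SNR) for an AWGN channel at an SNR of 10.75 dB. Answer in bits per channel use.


SNR_linear = 10^(10.75/10) = 11.885; C = log2(1 + SNR_linear) = log2(1 + 11.885) = 3.6876

3.6876 bits/channel use


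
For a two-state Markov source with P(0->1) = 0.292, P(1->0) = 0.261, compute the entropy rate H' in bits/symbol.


Stationary distribution: pi_0 = p10/(p01+p10) = 0.472, pi_1 = 0.528. Entropy rate H' = pi_0*H(p01) + pi_1*H(p10) = 0.472*0.8713 + 0.528*0.8283 = 0.8486

0.8486 bits/symbol


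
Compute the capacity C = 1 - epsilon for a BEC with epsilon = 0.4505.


C = 1 - epsilon = 1 - 0.4505 = 0.5495

0.5495 bits


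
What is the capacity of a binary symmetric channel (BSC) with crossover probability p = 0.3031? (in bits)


H(p) = -p*log2(p) - (1-p)*log2(1-p) = -0.3031*log2(0.3031) - 0.6969*log2(0.6969) = 0.521979 + 0.363068 = 0.885. C = 1 - H(p) = 1 - 0.885 = 0.115

0.115 bits


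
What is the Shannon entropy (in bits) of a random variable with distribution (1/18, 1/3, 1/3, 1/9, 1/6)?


H = -sum(p_i * log2(p_i)). Terms: -(1/18)*log2(1/18) = 0.231663; -(1/3)*log2(1/3) = 0.528321; -(1/3)*log2(1/3) = 0.528321; -(1/9)*log2(1/9) = 0.352214; -(1/6)*log2(1/6) = 0.430827. H = 0.231663 + 0.528321 + 0.528321 + 0.352214 + 0.430827 = 2.0713

2.0713 bits


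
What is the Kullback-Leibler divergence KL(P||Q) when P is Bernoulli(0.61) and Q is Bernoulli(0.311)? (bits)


KL = p*log2(p/q) + (1-p)*log2((1-p)/(1-q)) = 0.61*log2(0.61/0.311) + 0.39*log2(0.39/0.689) = 0.2727

0.2727 bits


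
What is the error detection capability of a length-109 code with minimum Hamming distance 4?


Detection capability = d_min - 1 = 4 - 1 = 3

3 errors


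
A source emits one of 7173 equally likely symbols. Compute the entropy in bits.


H = log2(n) = log2(7173) = 12.8084

12.8084 bits


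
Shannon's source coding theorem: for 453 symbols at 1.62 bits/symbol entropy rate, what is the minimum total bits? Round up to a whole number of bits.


Minimum bits >= n * H = 453 * 1.62 = 733.86, rounded up to a whole number of bits = 734

734 bits


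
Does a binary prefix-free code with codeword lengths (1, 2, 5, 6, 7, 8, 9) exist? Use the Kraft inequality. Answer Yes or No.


Kraft sum = sum(2^(-l_i)) = 0.8105, need <= 1. Result: satisfied (a binary prefix-free code with these lengths exists)

Yes


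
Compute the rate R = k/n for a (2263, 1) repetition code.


Rate = k/n = 1/2263

1/2263


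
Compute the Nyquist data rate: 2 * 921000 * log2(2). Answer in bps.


Rate = 2 * B * log2(M) = 2 * 921000 * 1.0 = 1842000.0

1842000.0 bps


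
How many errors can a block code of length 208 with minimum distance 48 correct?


Correction capability = floor((d-1)/2) = floor((48-1)/2) = 23

23 errors


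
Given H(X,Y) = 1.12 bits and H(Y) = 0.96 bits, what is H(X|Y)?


H(X|Y) = H(X,Y) - H(Y) = 1.12 - 0.96 = 0.16

0.16 bits


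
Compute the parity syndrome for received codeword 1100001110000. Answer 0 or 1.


Syndrome = XOR of all bits = 1 XOR 1 XOR 0 XOR 0 XOR 0 XOR 0 XOR 1 XOR 1 XOR 1 XOR 0 XOR 0 XOR 0 XOR 0 = 1

1


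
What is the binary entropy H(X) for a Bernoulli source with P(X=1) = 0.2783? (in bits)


H = -p*log2(p) - (1-p)*log2(1-p). -0.2783*log2(0.2783) = 0.513543; -0.7217*log2(0.7217) = 0.339581. H = 0.513543 + 0.339581 = 0.8531

0.8531 bits


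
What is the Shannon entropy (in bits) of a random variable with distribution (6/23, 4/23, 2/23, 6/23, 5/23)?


H = -sum(p_i * log2(p_i)). Terms: -(6/23)*log2(6/23) = 0.505722; -(4/23)*log2(4/23) = 0.438880; -(2/23)*log2(2/23) = 0.306397; -(6/23)*log2(6/23) = 0.505722; -(5/23)*log2(5/23) = 0.478616. H = 0.505722 + 0.438880 + 0.306397 + 0.505722 + 0.478616 = 2.2353

2.2353 bits


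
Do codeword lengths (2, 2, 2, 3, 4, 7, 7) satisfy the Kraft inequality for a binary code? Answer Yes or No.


Kraft sum = sum(2^(-l_i)) = 0.9531, need <= 1. Result: satisfied (a binary prefix-free code with these lengths exists)

Yes


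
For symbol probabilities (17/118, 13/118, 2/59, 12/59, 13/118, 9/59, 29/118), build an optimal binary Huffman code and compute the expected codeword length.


Huffman construction (repeatedly merge the two least-probable nodes; each merge adds 1 bit to every symbol beneath it): 2/59 + 13/118 = 17/118; 13/118 + 17/118 = 15/59; 17/118 + 9/59 = 35/118; 12/59 + 29/118 = 53/118; 15/59 + 35/118 = 65/118; 53/118 + 65/118 = 1. Resulting codeword lengths (in the order the probabilities were given): (3, 4, 4, 2, 3, 3, 2). L_avg = sum(p_i * l_i) = 17/118*3 + 13/118*4 + 2/59*4 + 12/59*2 + 13/118*3 + 9/59*3 + 29/118*2 = 159/59 = 2.6949

2.6949 bits


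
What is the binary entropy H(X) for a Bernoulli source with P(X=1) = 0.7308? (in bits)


H = -p*log2(p) - (1-p)*log2(1-p). -0.7308*log2(0.7308) = 0.330652; -0.2692*log2(0.2692) = 0.509663. H = 0.330652 + 0.509663 = 0.8403

0.8403 bits


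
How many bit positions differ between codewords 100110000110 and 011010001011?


Count differing positions: ^ ^ ^ ^ . . . . ^ ^ . ^ = 7 differences

7


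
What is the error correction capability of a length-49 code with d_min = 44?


Correction capability = floor((d-1)/2) = floor((44-1)/2) = 21

21 errors


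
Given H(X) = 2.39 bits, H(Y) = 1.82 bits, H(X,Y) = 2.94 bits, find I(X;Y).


I(X;Y) = H(X) + H(Y) - H(X,Y) = 2.39 + 1.82 - 2.94 = 1.27

1.27 bits


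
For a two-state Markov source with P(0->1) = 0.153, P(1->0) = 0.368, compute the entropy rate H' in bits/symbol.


Stationary distribution: pi_0 = p10/(p01+p10) = 0.7063, pi_1 = 0.2937. Entropy rate H' = pi_0*H(p01) + pi_1*H(p10) = 0.7063*0.6173 + 0.2937*0.9491 = 0.7147

0.7147 bits/symbol


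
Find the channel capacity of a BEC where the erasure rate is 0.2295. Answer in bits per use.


C = 1 - epsilon = 1 - 0.2295 = 0.7705

0.7705 bits


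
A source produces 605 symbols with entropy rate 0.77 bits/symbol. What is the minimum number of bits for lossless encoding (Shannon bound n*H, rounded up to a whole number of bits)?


Minimum bits >= n * H = 605 * 0.77 = 465.85, rounded up to a whole number of bits = 466

466 bits


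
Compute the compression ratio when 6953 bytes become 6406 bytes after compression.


Ratio = original / compressed = 6953 / 6406 = 1.0854

1.0854


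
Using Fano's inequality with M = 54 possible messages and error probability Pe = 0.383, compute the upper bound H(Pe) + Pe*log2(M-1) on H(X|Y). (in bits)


H(Pe) = -Pe*log2(Pe) - (1-Pe)*log2(1-Pe) = -0.383*log2(0.383) - 0.617*log2(0.617) = 0.530296 + 0.429838 = 0.9601. Pe*log2(M-1) = 0.383*log2(53) = 2.193794. Bound = H(Pe) + Pe*log2(M-1) = 0.530296 + 0.429838 + 2.193794 = 3.1539

3.1539 bits


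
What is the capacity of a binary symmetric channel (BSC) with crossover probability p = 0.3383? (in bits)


H(p) = -p*log2(p) - (1-p)*log2(1-p) = -0.3383*log2(0.3383) - 0.6617*log2(0.6617) = 0.528974 + 0.394208 = 0.9232. C = 1 - H(p) = 1 - 0.9232 = 0.0768

0.0768 bits


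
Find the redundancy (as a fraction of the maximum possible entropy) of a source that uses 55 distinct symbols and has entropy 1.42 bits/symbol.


H_max = log2(K) = log2(55) = 5.7814 bits/symbol. Redundancy = 1 - H/H_max = 1 - 1.42/5.7814 = 1 - 0.2456 = 0.7544

0.7544


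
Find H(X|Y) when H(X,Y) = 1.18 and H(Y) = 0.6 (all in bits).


H(X|Y) = H(X,Y) - H(Y) = 1.18 - 0.6 = 0.58

0.58 bits


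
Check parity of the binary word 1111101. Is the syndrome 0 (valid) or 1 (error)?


Syndrome = XOR of all bits = 1 XOR 1 XOR 1 XOR 1 XOR 1 XOR 0 XOR 1 = 0

0


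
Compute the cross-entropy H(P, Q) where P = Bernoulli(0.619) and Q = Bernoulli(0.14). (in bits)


H(P,Q) = -p*log2(q) - (1-p)*log2(1-q). -0.619*log2(0.14) = 1.755794; -0.381*log2(0.86) = 0.082902. H(P,Q) = 1.755794 + 0.082902 = 1.8387

1.8387 bits


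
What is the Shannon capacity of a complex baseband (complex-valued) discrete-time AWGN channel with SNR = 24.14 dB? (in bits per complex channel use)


SNR_linear = 10^(24.14/10) = 259.4179; C = log2(1 + SNR_linear) = log2(1 + 259.4179) = 8.0247

8.0247 bits/channel use


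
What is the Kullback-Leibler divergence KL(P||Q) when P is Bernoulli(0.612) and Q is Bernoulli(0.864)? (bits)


KL = p*log2(p/q) + (1-p)*log2((1-p)/(1-q)) = 0.612*log2(0.612/0.864) + 0.388*log2(0.388/0.136) = 0.2824

0.2824 bits


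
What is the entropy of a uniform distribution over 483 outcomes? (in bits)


H = log2(n) = log2(483) = 8.9159

8.9159 bits


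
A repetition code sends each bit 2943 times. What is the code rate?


Rate = k/n = 1/2943

1/2943


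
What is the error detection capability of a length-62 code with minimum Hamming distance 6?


Detection capability = d_min - 1 = 6 - 1 = 5

5 errors


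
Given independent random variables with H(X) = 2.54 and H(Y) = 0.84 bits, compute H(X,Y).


For independent variables, H(X,Y) = H(X) + H(Y) = 2.54 + 0.84 = 3.38

3.38 bits


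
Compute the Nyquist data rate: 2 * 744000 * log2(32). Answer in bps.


Rate = 2 * B * log2(M) = 2 * 744000 * 5.0 = 7440000.0

7440000.0 bps


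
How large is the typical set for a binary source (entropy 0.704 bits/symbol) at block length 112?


log2|A_typical| = nH = 112 * 0.704 = 78.848, so |A_typical| ~ 2^78.848 = 5.440e+23

5.440e+23


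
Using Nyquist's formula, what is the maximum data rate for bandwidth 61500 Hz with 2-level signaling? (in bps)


Rate = 2 * B * log2(M) = 2 * 61500 * 1.0 = 123000.0

123000.0 bps


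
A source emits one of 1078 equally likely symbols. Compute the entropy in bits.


H = log2(n) = log2(1078) = 10.0741

10.0741 bits


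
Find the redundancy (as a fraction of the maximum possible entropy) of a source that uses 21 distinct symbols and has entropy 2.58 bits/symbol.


H_max = log2(K) = log2(21) = 4.3923 bits/symbol. Redundancy = 1 - H/H_max = 1 - 2.58/4.3923 = 1 - 0.5874 = 0.4126

0.4126


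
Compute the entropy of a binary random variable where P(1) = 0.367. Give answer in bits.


H = -p*log2(p) - (1-p)*log2(1-p). -0.367*log2(0.367) = 0.530736; -0.633*log2(0.633) = 0.417604. H = 0.530736 + 0.417604 = 0.9483

0.9483 bits


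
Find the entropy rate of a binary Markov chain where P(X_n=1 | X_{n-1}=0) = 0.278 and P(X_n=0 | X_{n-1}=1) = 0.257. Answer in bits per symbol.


Stationary distribution: pi_0 = p10/(p01+p10) = 0.4804, pi_1 = 0.5196. Entropy rate H' = pi_0*H(p01) + pi_1*H(p10) = 0.4804*0.8527 + 0.5196*0.8222 = 0.8368

0.8368 bits/symbol


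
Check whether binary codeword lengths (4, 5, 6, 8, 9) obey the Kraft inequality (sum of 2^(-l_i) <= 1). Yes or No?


Kraft sum = sum(2^(-l_i)) = 0.1152, need <= 1. Result: satisfied (a binary prefix-free code with these lengths exists)

Yes


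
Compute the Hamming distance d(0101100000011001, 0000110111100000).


Count differing positions: . ^ . ^ . ^ . ^ ^ ^ ^ ^ ^ . . ^ = 10 differences

10


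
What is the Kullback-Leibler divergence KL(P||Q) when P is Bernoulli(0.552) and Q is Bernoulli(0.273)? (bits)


KL = p*log2(p/q) + (1-p)*log2((1-p)/(1-q)) = 0.552*log2(0.552/0.273) + 0.448*log2(0.448/0.727) = 0.2478

0.2478 bits


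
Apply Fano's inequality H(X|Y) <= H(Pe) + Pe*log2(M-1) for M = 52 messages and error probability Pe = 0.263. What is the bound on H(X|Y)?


H(Pe) = -Pe*log2(Pe) - (1-Pe)*log2(1-Pe) = -0.263*log2(0.263) - 0.737*log2(0.737) = 0.506766 + 0.324474 = 0.8312. Pe*log2(M-1) = 0.263*log2(51) = 1.491848. Bound = H(Pe) + Pe*log2(M-1) = 0.506766 + 0.324474 + 1.491848 = 2.3231

2.3231 bits


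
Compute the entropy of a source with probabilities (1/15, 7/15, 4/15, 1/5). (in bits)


H = -sum(p_i * log2(p_i)). Terms: -(1/15)*log2(1/15) = 0.260459; -(7/15)*log2(7/15) = 0.513117; -(4/15)*log2(4/15) = 0.508504; -(1/5)*log2(1/5) = 0.464386. H = 0.260459 + 0.513117 + 0.508504 + 0.464386 = 1.7465

1.7465 bits


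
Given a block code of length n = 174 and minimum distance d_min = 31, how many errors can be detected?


Detection capability = d_min - 1 = 31 - 1 = 30

30 errors


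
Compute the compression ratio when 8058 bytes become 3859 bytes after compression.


Ratio = original / compressed = 8058 / 3859 = 2.0881

2.0881


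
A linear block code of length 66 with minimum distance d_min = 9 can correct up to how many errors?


Correction capability = floor((d-1)/2) = floor((9-1)/2) = 4

4 errors


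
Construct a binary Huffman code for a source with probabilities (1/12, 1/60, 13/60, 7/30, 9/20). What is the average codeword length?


Huffman construction (repeatedly merge the two least-probable nodes; each merge adds 1 bit to every symbol beneath it): 1/60 + 1/12 = 1/10; 1/10 + 13/60 = 19/60; 7/30 + 19/60 = 11/20; 9/20 + 11/20 = 1. Resulting codeword lengths (in the order the probabilities were given): (4, 4, 3, 2, 1). L_avg = sum(p_i * l_i) = 1/12*4 + 1/60*4 + 13/60*3 + 7/30*2 + 9/20*1 = 59/30 = 1.9667

1.9667 bits


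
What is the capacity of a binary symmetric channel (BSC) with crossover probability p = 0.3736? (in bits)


H(p) = -p*log2(p) - (1-p)*log2(1-p) = -0.3736*log2(0.3736) - 0.6264*log2(0.6264) = 0.530674 + 0.422722 = 0.9534. C = 1 - H(p) = 1 - 0.9534 = 0.0466

0.0466 bits


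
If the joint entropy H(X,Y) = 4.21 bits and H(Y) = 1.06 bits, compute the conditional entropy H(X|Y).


H(X|Y) = H(X,Y) - H(Y) = 4.21 - 1.06 = 3.15

3.15 bits


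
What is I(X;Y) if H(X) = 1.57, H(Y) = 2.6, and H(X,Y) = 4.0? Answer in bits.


I(X;Y) = H(X) + H(Y) - H(X,Y) = 1.57 + 2.6 - 4.0 = 0.17

0.17 bits


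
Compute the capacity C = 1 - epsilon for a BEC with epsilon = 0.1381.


C = 1 - epsilon = 1 - 0.1381 = 0.8619

0.8619 bits


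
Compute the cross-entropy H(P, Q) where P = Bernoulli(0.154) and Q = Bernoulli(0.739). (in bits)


H(P,Q) = -p*log2(q) - (1-p)*log2(1-q). -0.154*log2(0.739) = 0.067198; -0.846*log2(0.261) = 1.639445. H(P,Q) = 0.067198 + 1.639445 = 1.7066

1.7066 bits


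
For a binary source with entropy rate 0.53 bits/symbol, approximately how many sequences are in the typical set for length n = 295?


log2|A_typical| = nH = 295 * 0.53 = 156.35, so |A_typical| ~ 2^156.35 = 1.164e+47

1.164e+47


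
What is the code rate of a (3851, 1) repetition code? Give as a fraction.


Rate = k/n = 1/3851

1/3851


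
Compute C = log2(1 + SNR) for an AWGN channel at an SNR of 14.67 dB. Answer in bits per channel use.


SNR_linear = 10^(14.67/10) = 29.3089; C = log2(1 + SNR_linear) = log2(1 + 29.3089) = 4.9217

4.9217 bits/channel use


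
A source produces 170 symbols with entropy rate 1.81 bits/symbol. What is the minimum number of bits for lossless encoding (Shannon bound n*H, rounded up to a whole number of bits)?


Minimum bits >= n * H = 170 * 1.81 = 307.7, rounded up to a whole number of bits = 308

308 bits


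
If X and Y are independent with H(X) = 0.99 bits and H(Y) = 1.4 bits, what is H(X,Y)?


For independent variables, H(X,Y) = H(X) + H(Y) = 0.99 + 1.4 = 2.39

2.39 bits


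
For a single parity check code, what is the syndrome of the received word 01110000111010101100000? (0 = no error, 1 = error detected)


Syndrome = XOR of all bits = 0 XOR 1 XOR 1 XOR 1 XOR 0 XOR 0 XOR 0 XOR 0 XOR 1 XOR 1 XOR 1 XOR 0 XOR 1 XOR 0 XOR 1 XOR 0 XOR 1 XOR 1 XOR 0 XOR 0 XOR 0 XOR 0 XOR 0 = 0

0


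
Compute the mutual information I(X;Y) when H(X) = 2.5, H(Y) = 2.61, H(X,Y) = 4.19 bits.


I(X;Y) = H(X) + H(Y) - H(X,Y) = 2.5 + 2.61 - 4.19 = 0.92

0.92 bits


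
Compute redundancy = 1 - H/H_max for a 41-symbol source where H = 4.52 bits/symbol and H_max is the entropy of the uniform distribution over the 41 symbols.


H_max = log2(K) = log2(41) = 5.3576 bits/symbol. Redundancy = 1 - H/H_max = 1 - 4.52/5.3576 = 1 - 0.8437 = 0.1563

0.1563


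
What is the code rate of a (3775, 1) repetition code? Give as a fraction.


Rate = k/n = 1/3775

1/3775


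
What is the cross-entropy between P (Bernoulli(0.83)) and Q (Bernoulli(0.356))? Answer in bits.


H(P,Q) = -p*log2(q) - (1-p)*log2(1-q). -0.83*log2(0.356) = 1.236742; -0.17*log2(0.644) = 0.107927. H(P,Q) = 1.236742 + 0.107927 = 1.3447

1.3447 bits


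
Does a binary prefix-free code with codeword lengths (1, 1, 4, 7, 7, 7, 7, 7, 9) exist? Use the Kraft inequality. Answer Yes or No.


Kraft sum = sum(2^(-l_i)) = 1.1035, need <= 1. Result: violated (a binary prefix-free code with these lengths cannot exist)

No


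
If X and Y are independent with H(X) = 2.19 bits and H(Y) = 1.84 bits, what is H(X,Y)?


For independent variables, H(X,Y) = H(X) + H(Y) = 2.19 + 1.84 = 4.03

4.03 bits


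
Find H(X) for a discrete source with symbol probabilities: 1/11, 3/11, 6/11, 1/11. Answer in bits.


H = -sum(p_i * log2(p_i)). Terms: -(1/11)*log2(1/11) = 0.314494; -(3/11)*log2(3/11) = 0.511219; -(6/11)*log2(6/11) = 0.476983; -(1/11)*log2(1/11) = 0.314494. H = 0.314494 + 0.511219 + 0.476983 + 0.314494 = 1.6172

1.6172 bits


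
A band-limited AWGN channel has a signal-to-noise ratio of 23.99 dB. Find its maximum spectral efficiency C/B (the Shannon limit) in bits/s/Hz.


SNR_linear = 10^(23.99/10) = 250.6109; C/B = log2(1 + SNR_linear) = log2(1 + 250.6109) = 7.9751

7.9751 bits/s/Hz


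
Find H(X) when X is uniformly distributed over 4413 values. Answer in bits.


H = log2(n) = log2(4413) = 12.1075

12.1075 bits


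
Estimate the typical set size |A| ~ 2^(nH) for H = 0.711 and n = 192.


log2|A_typical| = nH = 192 * 0.711 = 136.512, so |A_typical| ~ 2^136.512 = 1.242e+41

1.242e+41


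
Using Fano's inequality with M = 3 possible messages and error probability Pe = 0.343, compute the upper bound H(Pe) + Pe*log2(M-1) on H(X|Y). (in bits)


H(Pe) = -Pe*log2(Pe) - (1-Pe)*log2(1-Pe) = -0.343*log2(0.343) - 0.657*log2(0.657) = 0.529496 + 0.398165 = 0.9277. Pe*log2(M-1) = 0.343*log2(2) = 0.343000. Bound = H(Pe) + Pe*log2(M-1) = 0.529496 + 0.398165 + 0.343000 = 1.2707

1.2707 bits


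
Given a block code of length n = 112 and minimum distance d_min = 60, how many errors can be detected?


Detection capability = d_min - 1 = 60 - 1 = 59

59 errors


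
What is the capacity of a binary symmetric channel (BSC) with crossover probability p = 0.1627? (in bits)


H(p) = -p*log2(p) - (1-p)*log2(1-p) = -0.1627*log2(0.1627) - 0.8373*log2(0.8373) = 0.426227 + 0.214502 = 0.6407. C = 1 - H(p) = 1 - 0.6407 = 0.3593

0.3593 bits


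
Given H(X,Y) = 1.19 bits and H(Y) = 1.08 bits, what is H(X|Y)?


H(X|Y) = H(X,Y) - H(Y) = 1.19 - 1.08 = 0.11

0.11 bits


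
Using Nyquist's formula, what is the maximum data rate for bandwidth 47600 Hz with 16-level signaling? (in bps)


Rate = 2 * B * log2(M) = 2 * 47600 * 4.0 = 380800.0

380800.0 bps


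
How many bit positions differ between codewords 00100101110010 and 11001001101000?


Count differing positions: ^ ^ ^ . ^ ^ . . . ^ ^ . ^ . = 8 differences

8


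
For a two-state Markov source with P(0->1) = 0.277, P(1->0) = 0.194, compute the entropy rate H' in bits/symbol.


Stationary distribution: pi_0 = p10/(p01+p10) = 0.4119, pi_1 = 0.5881. Entropy rate H' = pi_0*H(p01) + pi_1*H(p10) = 0.4119*0.8513 + 0.5881*0.7098 = 0.7681

0.7681 bits/symbol


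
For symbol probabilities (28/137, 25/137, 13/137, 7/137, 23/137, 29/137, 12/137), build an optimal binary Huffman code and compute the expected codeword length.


Huffman construction (repeatedly merge the two least-probable nodes; each merge adds 1 bit to every symbol beneath it): 7/137 + 12/137 = 19/137; 13/137 + 19/137 = 32/137; 23/137 + 25/137 = 48/137; 28/137 + 29/137 = 57/137; 32/137 + 48/137 = 80/137; 57/137 + 80/137 = 1. Resulting codeword lengths (in the order the probabilities were given): (2, 3, 3, 4, 3, 2, 4). L_avg = sum(p_i * l_i) = 28/137*2 + 25/137*3 + 13/137*3 + 7/137*4 + 23/137*3 + 29/137*2 + 12/137*4 = 373/137 = 2.7226

2.7226 bits


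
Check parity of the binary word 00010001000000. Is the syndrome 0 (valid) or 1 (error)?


Syndrome = XOR of all bits = 0 XOR 0 XOR 0 XOR 1 XOR 0 XOR 0 XOR 0 XOR 1 XOR 0 XOR 0 XOR 0 XOR 0 XOR 0 XOR 0 = 0

0


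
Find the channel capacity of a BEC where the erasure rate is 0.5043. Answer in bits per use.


C = 1 - epsilon = 1 - 0.5043 = 0.4957

0.4957 bits


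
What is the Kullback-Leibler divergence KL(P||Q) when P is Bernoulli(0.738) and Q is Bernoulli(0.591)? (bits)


KL = p*log2(p/q) + (1-p)*log2((1-p)/(1-q)) = 0.738*log2(0.738/0.591) + 0.262*log2(0.262/0.409) = 0.0682

0.0682 bits


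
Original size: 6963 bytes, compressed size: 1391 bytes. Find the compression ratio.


Ratio = original / compressed = 6963 / 1391 = 5.0058

5.0058


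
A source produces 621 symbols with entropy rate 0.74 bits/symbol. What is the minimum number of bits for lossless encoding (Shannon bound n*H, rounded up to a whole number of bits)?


Minimum bits >= n * H = 621 * 0.74 = 459.54, rounded up to a whole number of bits = 460

460 bits


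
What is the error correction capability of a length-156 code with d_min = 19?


Correction capability = floor((d-1)/2) = floor((19-1)/2) = 9

9 errors


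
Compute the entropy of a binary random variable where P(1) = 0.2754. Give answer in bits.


H = -p*log2(p) - (1-p)*log2(1-p). -0.2754*log2(0.2754) = 0.512354; -0.7246*log2(0.7246) = 0.336753. H = 0.512354 + 0.336753 = 0.8491

0.8491 bits


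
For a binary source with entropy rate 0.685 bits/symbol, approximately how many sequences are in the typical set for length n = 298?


log2|A_typical| = nH = 298 * 0.685 = 204.13, so |A_typical| ~ 2^204.13 = 2.814e+61

2.814e+61


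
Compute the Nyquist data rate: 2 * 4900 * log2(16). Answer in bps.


Rate = 2 * B * log2(M) = 2 * 4900 * 4.0 = 39200.0

39200.0 bps


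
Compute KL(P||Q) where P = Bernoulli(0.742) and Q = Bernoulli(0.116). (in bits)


KL = p*log2(p/q) + (1-p)*log2((1-p)/(1-q)) = 0.742*log2(0.742/0.116) + 0.258*log2(0.258/0.884) = 1.5282

1.5282 bits


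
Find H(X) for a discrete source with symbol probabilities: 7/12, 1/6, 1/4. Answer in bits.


H = -sum(p_i * log2(p_i)). Terms: -(7/12)*log2(7/12) = 0.453604; -(1/6)*log2(1/6) = 0.430827; -(1/4)*log2(1/4) = 0.500000. H = 0.453604 + 0.430827 + 0.500000 = 1.3844

1.3844 bits


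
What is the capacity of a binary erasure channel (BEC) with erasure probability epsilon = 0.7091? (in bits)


C = 1 - epsilon = 1 - 0.7091 = 0.2909

0.2909 bits


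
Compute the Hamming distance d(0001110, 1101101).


Count differing positions: ^ ^ . . . ^ ^ = 4 differences

4


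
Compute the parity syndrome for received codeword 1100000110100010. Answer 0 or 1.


Syndrome = XOR of all bits = 1 XOR 1 XOR 0 XOR 0 XOR 0 XOR 0 XOR 0 XOR 1 XOR 1 XOR 0 XOR 1 XOR 0 XOR 0 XOR 0 XOR 1 XOR 0 = 0

0


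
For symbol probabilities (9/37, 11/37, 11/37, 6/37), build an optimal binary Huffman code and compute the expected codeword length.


Huffman construction (repeatedly merge the two least-probable nodes; each merge adds 1 bit to every symbol beneath it): 6/37 + 9/37 = 15/37; 11/37 + 11/37 = 22/37; 15/37 + 22/37 = 1. Resulting codeword lengths (in the order the probabilities were given): (2, 2, 2, 2). L_avg = sum(p_i * l_i) = 9/37*2 + 11/37*2 + 11/37*2 + 6/37*2 = 2

2.0 bits


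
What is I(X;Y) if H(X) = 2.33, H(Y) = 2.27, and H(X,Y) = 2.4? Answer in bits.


I(X;Y) = H(X) + H(Y) - H(X,Y) = 2.33 + 2.27 - 2.4 = 2.2

2.2 bits


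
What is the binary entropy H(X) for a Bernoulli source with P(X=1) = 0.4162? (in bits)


H = -p*log2(p) - (1-p)*log2(1-p). -0.4162*log2(0.4162) = 0.526348; -0.5838*log2(0.5838) = 0.453294. H = 0.526348 + 0.453294 = 0.9796

0.9796 bits


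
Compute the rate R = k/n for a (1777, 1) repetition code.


Rate = k/n = 1/1777

1/1777


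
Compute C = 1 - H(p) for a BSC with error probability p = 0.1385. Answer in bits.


H(p) = -p*log2(p) - (1-p)*log2(1-p) = -0.1385*log2(0.1385) - 0.8615*log2(0.8615) = 0.395008 + 0.185289 = 0.5803. C = 1 - H(p) = 1 - 0.5803 = 0.4197

0.4197 bits


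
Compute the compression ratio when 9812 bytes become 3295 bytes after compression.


Ratio = original / compressed = 9812 / 3295 = 2.9778

2.9778


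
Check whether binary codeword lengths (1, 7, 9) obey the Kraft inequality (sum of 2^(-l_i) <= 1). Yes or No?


Kraft sum = sum(2^(-l_i)) = 0.5098, need <= 1. Result: satisfied (a binary prefix-free code with these lengths exists)

Yes


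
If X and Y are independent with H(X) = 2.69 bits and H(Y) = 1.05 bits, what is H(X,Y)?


For independent variables, H(X,Y) = H(X) + H(Y) = 2.69 + 1.05 = 3.74

3.74 bits


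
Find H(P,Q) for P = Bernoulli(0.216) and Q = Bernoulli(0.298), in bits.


H(P,Q) = -p*log2(q) - (1-p)*log2(1-q). -0.216*log2(0.298) = 0.377269; -0.784*log2(0.702) = 0.400198. H(P,Q) = 0.377269 + 0.400198 = 0.7775

0.7775 bits


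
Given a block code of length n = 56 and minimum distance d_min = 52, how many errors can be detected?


Detection capability = d_min - 1 = 52 - 1 = 51

51 errors


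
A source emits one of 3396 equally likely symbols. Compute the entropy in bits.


H = log2(n) = log2(3396) = 11.7296

11.7296 bits


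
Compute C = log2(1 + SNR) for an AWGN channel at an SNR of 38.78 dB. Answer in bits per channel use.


SNR_linear = 10^(38.78/10) = 7550.9223; C = log2(1 + SNR_linear) = log2(1 + 7550.9223) = 12.8826

12.8826 bits/channel use


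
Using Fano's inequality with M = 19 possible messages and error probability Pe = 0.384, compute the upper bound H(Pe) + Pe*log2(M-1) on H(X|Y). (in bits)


H(Pe) = -Pe*log2(Pe) - (1-Pe)*log2(1-Pe) = -0.384*log2(0.384) - 0.616*log2(0.616) = 0.530236 + 0.430583 = 0.9608. Pe*log2(M-1) = 0.384*log2(18) = 1.601251. Bound = H(Pe) + Pe*log2(M-1) = 0.530236 + 0.430583 + 1.601251 = 2.5621

2.5621 bits


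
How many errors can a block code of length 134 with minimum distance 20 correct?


Correction capability = floor((d-1)/2) = floor((20-1)/2) = 9

9 errors


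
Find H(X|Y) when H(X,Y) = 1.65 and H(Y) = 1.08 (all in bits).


H(X|Y) = H(X,Y) - H(Y) = 1.65 - 1.08 = 0.57

0.57 bits


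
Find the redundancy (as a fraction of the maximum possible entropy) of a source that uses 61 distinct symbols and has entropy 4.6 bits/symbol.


H_max = log2(K) = log2(61) = 5.9307 bits/symbol. Redundancy = 1 - H/H_max = 1 - 4.6/5.9307 = 1 - 0.7756 = 0.2244

0.2244


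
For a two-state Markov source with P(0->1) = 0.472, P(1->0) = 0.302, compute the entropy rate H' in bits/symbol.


Stationary distribution: pi_0 = p10/(p01+p10) = 0.3902, pi_1 = 0.6098. Entropy rate H' = pi_0*H(p01) + pi_1*H(p10) = 0.3902*0.9977 + 0.6098*0.8837 = 0.9282

0.9282 bits/symbol


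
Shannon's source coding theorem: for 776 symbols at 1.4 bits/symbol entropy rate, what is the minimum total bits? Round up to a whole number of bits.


Minimum bits >= n * H = 776 * 1.4 = 1086.4, rounded up to a whole number of bits = 1087

1087 bits


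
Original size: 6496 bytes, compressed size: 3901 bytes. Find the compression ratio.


Ratio = original / compressed = 6496 / 3901 = 1.6652

1.6652


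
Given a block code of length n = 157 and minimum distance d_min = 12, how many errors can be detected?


Detection capability = d_min - 1 = 12 - 1 = 11

11 errors


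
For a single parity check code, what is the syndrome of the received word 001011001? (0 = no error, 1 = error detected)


Syndrome = XOR of all bits = 0 XOR 0 XOR 1 XOR 0 XOR 1 XOR 1 XOR 0 XOR 0 XOR 1 = 0

0


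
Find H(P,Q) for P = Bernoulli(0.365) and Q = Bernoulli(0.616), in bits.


H(P,Q) = -p*log2(q) - (1-p)*log2(1-q). -0.365*log2(0.616) = 0.255134; -0.635*log2(0.384) = 0.876822. H(P,Q) = 0.255134 + 0.876822 = 1.132

1.132 bits


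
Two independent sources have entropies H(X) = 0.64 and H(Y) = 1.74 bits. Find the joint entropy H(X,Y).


For independent variables, H(X,Y) = H(X) + H(Y) = 0.64 + 1.74 = 2.38

2.38 bits


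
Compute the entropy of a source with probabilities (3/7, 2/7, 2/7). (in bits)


H = -sum(p_i * log2(p_i)). Terms: -(3/7)*log2(3/7) = 0.523882; -(2/7)*log2(2/7) = 0.516387; -(2/7)*log2(2/7) = 0.516387. H = 0.523882 + 0.516387 + 0.516387 = 1.5567

1.5567 bits


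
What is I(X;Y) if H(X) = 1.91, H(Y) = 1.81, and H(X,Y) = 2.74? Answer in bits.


I(X;Y) = H(X) + H(Y) - H(X,Y) = 1.91 + 1.81 - 2.74 = 0.98

0.98 bits


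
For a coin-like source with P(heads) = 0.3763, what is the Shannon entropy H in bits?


H = -p*log2(p) - (1-p)*log2(1-p). -0.3763*log2(0.3763) = 0.530600; -0.6237*log2(0.6237) = 0.424787. H = 0.530600 + 0.424787 = 0.9554

0.9554 bits


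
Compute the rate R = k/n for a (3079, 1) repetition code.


Rate = k/n = 1/3079

1/3079


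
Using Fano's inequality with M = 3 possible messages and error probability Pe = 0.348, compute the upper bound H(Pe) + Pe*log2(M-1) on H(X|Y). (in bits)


H(Pe) = -Pe*log2(Pe) - (1-Pe)*log2(1-Pe) = -0.348*log2(0.348) - 0.652*log2(0.652) = 0.529949 + 0.402321 = 0.9323. Pe*log2(M-1) = 0.348*log2(2) = 0.348000. Bound = H(Pe) + Pe*log2(M-1) = 0.529949 + 0.402321 + 0.348000 = 1.2803

1.2803 bits


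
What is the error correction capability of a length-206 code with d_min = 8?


Correction capability = floor((d-1)/2) = floor((8-1)/2) = 3

3 errors


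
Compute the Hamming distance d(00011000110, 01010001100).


Count differing positions: . ^ . . ^ . . ^ . ^ . = 4 differences

4


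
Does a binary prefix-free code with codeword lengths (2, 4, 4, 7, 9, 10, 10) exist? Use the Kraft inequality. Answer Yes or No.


Kraft sum = sum(2^(-l_i)) = 0.3867, need <= 1. Result: satisfied (a binary prefix-free code with these lengths exists)

Yes


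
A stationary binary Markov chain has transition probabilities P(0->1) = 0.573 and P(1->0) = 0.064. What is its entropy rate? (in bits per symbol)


Stationary distribution: pi_0 = p10/(p01+p10) = 0.1005, pi_1 = 0.8995. Entropy rate H' = pi_0*H(p01) + pi_1*H(p10) = 0.1005*0.9846 + 0.8995*0.3431 = 0.4076

0.4076 bits/symbol


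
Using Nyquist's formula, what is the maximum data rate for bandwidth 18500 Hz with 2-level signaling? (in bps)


Rate = 2 * B * log2(M) = 2 * 18500 * 1.0 = 37000.0

37000.0 bps


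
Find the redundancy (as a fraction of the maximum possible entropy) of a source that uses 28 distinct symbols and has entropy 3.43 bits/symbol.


H_max = log2(K) = log2(28) = 4.8074 bits/symbol. Redundancy = 1 - H/H_max = 1 - 3.43/4.8074 = 1 - 0.7135 = 0.2865

0.2865


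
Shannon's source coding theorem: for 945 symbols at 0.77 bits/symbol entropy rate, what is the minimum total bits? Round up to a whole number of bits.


Minimum bits >= n * H = 945 * 0.77 = 727.65, rounded up to a whole number of bits = 728

728 bits


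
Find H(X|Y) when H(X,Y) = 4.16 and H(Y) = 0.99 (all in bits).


H(X|Y) = H(X,Y) - H(Y) = 4.16 - 0.99 = 3.17

3.17 bits


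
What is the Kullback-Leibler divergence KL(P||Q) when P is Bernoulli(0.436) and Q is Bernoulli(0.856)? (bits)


KL = p*log2(p/q) + (1-p)*log2((1-p)/(1-q)) = 0.436*log2(0.436/0.856) + 0.564*log2(0.564/0.144) = 0.6865

0.6865 bits


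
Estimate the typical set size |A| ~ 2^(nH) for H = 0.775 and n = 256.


log2|A_typical| = nH = 256 * 0.775 = 198.4, so |A_typical| ~ 2^198.4 = 5.301e+59

5.301e+59


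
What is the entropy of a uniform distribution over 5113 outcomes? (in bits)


H = log2(n) = log2(5113) = 12.32

12.32 bits


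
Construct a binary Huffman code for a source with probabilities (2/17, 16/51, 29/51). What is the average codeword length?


Huffman construction (repeatedly merge the two least-probable nodes; each merge adds 1 bit to every symbol beneath it): 2/17 + 16/51 = 22/51; 22/51 + 29/51 = 1. Resulting codeword lengths (in the order the probabilities were given): (2, 2, 1). L_avg = sum(p_i * l_i) = 2/17*2 + 16/51*2 + 29/51*1 = 73/51 = 1.4314

1.4314 bits


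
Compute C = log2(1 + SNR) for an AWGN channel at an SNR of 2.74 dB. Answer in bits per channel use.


SNR_linear = 10^(2.74/10) = 1.8793; C = log2(1 + SNR_linear) = log2(1 + 1.8793) = 1.5257

1.5257 bits/channel use


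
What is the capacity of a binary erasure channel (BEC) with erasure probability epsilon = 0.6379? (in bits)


C = 1 - epsilon = 1 - 0.6379 = 0.3621

0.3621 bits


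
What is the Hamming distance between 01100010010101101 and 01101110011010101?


Count differing positions: . . . . ^ ^ . . . . ^ ^ ^ ^ . . . = 6 differences

6


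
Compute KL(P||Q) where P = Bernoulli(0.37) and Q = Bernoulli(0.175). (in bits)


KL = p*log2(p/q) + (1-p)*log2((1-p)/(1-q)) = 0.37*log2(0.37/0.175) + 0.63*log2(0.63/0.825) = 0.1546

0.1546 bits


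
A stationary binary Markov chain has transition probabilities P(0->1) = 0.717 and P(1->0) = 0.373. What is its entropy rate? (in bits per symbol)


Stationary distribution: pi_0 = p10/(p01+p10) = 0.3422, pi_1 = 0.6578. Entropy rate H' = pi_0*H(p01) + pi_1*H(p10) = 0.3422*0.8595 + 0.6578*0.9529 = 0.921

0.921 bits/symbol


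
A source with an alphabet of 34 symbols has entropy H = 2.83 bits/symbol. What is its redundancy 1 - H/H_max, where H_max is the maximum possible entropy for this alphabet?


H_max = log2(K) = log2(34) = 5.0875 bits/symbol. Redundancy = 1 - H/H_max = 1 - 2.83/5.0875 = 1 - 0.5563 = 0.4437

0.4437


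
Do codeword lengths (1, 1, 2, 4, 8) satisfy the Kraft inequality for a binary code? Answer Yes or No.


Kraft sum = sum(2^(-l_i)) = 1.3164, need <= 1. Result: violated (a binary prefix-free code with these lengths cannot exist)

No


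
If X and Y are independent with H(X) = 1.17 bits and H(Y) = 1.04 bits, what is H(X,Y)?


For independent variables, H(X,Y) = H(X) + H(Y) = 1.17 + 1.04 = 2.21

2.21 bits


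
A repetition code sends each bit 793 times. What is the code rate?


Rate = k/n = 1/793

1/793


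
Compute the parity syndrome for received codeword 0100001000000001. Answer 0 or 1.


Syndrome = XOR of all bits = 0 XOR 1 XOR 0 XOR 0 XOR 0 XOR 0 XOR 1 XOR 0 XOR 0 XOR 0 XOR 0 XOR 0 XOR 0 XOR 0 XOR 0 XOR 1 = 1

1


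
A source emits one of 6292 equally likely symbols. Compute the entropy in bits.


H = log2(n) = log2(6292) = 12.6193

12.6193 bits


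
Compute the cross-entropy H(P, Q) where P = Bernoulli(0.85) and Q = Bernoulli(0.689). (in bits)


H(P,Q) = -p*log2(q) - (1-p)*log2(1-q). -0.85*log2(0.689) = 0.456810; -0.15*log2(0.311) = 0.252752. H(P,Q) = 0.456810 + 0.252752 = 0.7096

0.7096 bits


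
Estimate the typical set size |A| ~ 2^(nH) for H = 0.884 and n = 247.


log2|A_typical| = nH = 247 * 0.884 = 218.348, so |A_typical| ~ 2^218.348 = 5.362e+65

5.362e+65


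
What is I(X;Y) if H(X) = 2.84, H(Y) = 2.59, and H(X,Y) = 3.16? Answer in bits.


I(X;Y) = H(X) + H(Y) - H(X,Y) = 2.84 + 2.59 - 3.16 = 2.27

2.27 bits


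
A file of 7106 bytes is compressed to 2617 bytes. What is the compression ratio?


Ratio = original / compressed = 7106 / 2617 = 2.7153

2.7153


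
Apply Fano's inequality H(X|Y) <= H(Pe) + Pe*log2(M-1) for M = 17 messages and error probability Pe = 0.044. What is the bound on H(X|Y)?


H(Pe) = -Pe*log2(Pe) - (1-Pe)*log2(1-Pe) = -0.044*log2(0.044) - 0.956*log2(0.956) = 0.198280 + 0.062061 = 0.2603. Pe*log2(M-1) = 0.044*log2(16) = 0.176000. Bound = H(Pe) + Pe*log2(M-1) = 0.198280 + 0.062061 + 0.176000 = 0.4363

0.4363 bits


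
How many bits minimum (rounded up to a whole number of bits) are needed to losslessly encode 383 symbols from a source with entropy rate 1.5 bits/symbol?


Minimum bits >= n * H = 383 * 1.5 = 574.5, rounded up to a whole number of bits = 575

575 bits


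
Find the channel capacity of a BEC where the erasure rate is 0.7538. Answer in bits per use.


C = 1 - epsilon = 1 - 0.7538 = 0.2462

0.2462 bits


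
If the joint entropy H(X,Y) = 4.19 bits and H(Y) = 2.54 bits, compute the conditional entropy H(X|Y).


H(X|Y) = H(X,Y) - H(Y) = 4.19 - 2.54 = 1.65

1.65 bits


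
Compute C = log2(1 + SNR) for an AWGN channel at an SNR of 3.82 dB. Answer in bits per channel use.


SNR_linear = 10^(3.82/10) = 2.4099; C = log2(1 + SNR_linear) = log2(1 + 2.4099) = 1.7697

1.7697 bits/channel use


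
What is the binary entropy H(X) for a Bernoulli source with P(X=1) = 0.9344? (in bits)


H = -p*log2(p) - (1-p)*log2(1-p). -0.9344*log2(0.9344) = 0.091466; -0.0656*log2(0.0656) = 0.257819. H = 0.091466 + 0.257819 = 0.3493

0.3493 bits


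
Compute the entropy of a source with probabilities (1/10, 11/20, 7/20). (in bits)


H = -sum(p_i * log2(p_i)). Terms: -(1/10)*log2(1/10) = 0.332193; -(11/20)*log2(11/20) = 0.474373; -(7/20)*log2(7/20) = 0.530101. H = 0.332193 + 0.474373 + 0.530101 = 1.3367

1.3367 bits


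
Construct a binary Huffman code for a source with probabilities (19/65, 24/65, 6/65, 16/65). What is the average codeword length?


Huffman construction (repeatedly merge the two least-probable nodes; each merge adds 1 bit to every symbol beneath it): 6/65 + 16/65 = 22/65; 19/65 + 22/65 = 41/65; 24/65 + 41/65 = 1. Resulting codeword lengths (in the order the probabilities were given): (2, 1, 3, 3). L_avg = sum(p_i * l_i) = 19/65*2 + 24/65*1 + 6/65*3 + 16/65*3 = 128/65 = 1.9692

1.9692 bits
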